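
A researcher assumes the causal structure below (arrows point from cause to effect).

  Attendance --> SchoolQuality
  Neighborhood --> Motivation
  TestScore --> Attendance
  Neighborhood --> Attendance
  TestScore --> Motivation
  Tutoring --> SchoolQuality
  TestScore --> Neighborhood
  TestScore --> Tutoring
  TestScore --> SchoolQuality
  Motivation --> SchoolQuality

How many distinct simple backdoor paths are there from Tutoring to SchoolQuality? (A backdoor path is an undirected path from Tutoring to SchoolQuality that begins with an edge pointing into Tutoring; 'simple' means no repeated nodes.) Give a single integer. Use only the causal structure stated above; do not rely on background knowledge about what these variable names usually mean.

7

A backdoor path from Tutoring to SchoolQuality is any simple undirected path whose first edge points into Tutoring (i.e. leaves Tutoring via a parent).
Parents of Tutoring: {TestScore}.
Enumerating:
  P1: Tutoring <- TestScore -> Neighborhood -> Attendance -> SchoolQuality
  P2: Tutoring <- TestScore -> Neighborhood -> Motivation -> SchoolQuality
  P3: Tutoring <- TestScore -> Attendance <- Neighborhood -> Motivation -> SchoolQuality
  P4: Tutoring <- TestScore -> Attendance -> SchoolQuality
  P5: Tutoring <- TestScore -> Motivation <- Neighborhood -> Attendance -> SchoolQuality
  P6: Tutoring <- TestScore -> Motivation -> SchoolQuality
  P7: Tutoring <- TestScore -> SchoolQuality
That exhausts the simple backdoor paths. Count: 7.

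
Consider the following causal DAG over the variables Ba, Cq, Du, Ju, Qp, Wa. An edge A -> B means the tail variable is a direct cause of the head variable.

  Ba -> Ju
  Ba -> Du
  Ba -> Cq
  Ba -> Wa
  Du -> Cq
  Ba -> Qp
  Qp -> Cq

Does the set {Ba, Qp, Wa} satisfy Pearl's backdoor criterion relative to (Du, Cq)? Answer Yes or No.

Yes

Backdoor paths from Du to Cq (paths whose first edge points into Du):
  P1: Du <- Ba -> Qp -> Cq
  P2: Du <- Ba -> Cq
Condition 1 (no descendant of Du in the set): holds — descendants of Du are {Cq}; none are in {Ba, Qp, Wa}.
Condition 2 (every backdoor path blocked by {Ba, Qp, Wa}):
  P1: blocked at fork node Ba ∈ conditioning set.
  P2: blocked at fork node Ba ∈ conditioning set.
{Ba, Qp, Wa} satisfies the backdoor criterion.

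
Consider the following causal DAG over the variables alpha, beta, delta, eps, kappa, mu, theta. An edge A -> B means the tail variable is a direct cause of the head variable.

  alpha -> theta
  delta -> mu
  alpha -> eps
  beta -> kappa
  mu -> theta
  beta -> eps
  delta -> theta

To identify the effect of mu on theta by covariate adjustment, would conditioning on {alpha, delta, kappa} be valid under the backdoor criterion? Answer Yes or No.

Yes

Backdoor paths from mu to theta (paths whose first edge points into mu):
  P1: mu <- delta -> theta
Condition 1 (no descendant of mu in the set): holds — descendants of mu are {theta}; none are in {alpha, delta, kappa}.
Condition 2 (every backdoor path blocked by {alpha, delta, kappa}):
  P1: blocked at fork node delta ∈ conditioning set.
{alpha, delta, kappa} satisfies the backdoor criterion.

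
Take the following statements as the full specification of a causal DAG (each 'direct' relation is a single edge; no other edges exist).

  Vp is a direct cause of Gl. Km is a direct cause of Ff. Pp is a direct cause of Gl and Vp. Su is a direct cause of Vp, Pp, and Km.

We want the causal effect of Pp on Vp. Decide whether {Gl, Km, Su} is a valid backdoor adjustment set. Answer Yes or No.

Backdoor paths from Pp to Vp (paths whose first edge points into Pp):
  P1: Pp <- Su -> Vp
Condition 1 (no descendant of Pp in the set): FAILS — Gl is a descendant of Pp.
Condition 2 (every backdoor path blocked by {Gl, Km, Su}):
  P1: blocked at fork node Su ∈ conditioning set.
{Gl, Km, Su} does not satisfy the backdoor criterion.

No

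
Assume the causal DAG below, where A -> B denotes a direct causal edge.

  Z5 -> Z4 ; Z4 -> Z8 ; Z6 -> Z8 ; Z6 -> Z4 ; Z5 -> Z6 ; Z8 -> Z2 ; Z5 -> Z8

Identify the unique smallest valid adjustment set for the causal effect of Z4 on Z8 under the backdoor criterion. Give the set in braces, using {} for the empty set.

Variables eligible for adjustment (non-descendants of Z4, excluding Z4 and Z8): {Z5, Z6}.
Backdoor paths from Z4 to Z8:
  P1: Z4 <- Z5 -> Z6 -> Z8
  P2: Z4 <- Z5 -> Z8
  P3: Z4 <- Z6 <- Z5 -> Z8
  P4: Z4 <- Z6 -> Z8
The empty set is not sufficient: P1 (Z4 <- Z5 -> Z6 -> Z8) has no collider blocking it and no conditioned non-collider, so it is open.
Try {Z5, Z6}:
  P1: blocked at fork node Z5 ∈ conditioning set.
  P2: blocked at fork node Z5 ∈ conditioning set.
  P3: blocked at chain node Z6 ∈ conditioning set.
  P4: blocked at fork node Z6 ∈ conditioning set.
{Z5, Z6} contains no descendant of Z4 and blocks every backdoor path.
Every element of {Z5, Z6} is needed (dropping Z5 leaves P2 open; dropping Z6 leaves P4 open), so no proper subset is valid.
Among all size-2 subsets of the eligible variables, only {Z5, Z6} blocks every backdoor path, so it is the unique smallest valid adjustment set.

{Z5, Z6}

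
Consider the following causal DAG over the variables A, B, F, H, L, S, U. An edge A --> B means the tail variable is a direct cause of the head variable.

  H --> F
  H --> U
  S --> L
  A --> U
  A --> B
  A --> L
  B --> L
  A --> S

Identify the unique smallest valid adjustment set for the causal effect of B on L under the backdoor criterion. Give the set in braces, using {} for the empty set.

Variables eligible for adjustment (non-descendants of B, excluding B and L): {A, F, H, S, U}.
Backdoor paths from B to L:
  P1: B <- A -> S -> L
  P2: B <- A -> L
The empty set is not sufficient: P1 (B <- A -> S -> L) has no collider blocking it and no conditioned non-collider, so it is open.
Try {A}:
  P1: blocked at fork node A ∈ conditioning set.
  P2: blocked at fork node A ∈ conditioning set.
{A} contains no descendant of B and blocks every backdoor path.
No other singleton works — e.g. {H} leaves P1 open — so {A} is the unique smallest valid adjustment set.

{A}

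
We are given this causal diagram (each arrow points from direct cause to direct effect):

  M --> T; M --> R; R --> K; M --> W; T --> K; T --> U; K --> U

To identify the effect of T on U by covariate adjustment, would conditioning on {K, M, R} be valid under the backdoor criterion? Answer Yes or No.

No

Backdoor paths from T to U (paths whose first edge points into T):
  P1: T <- M -> R -> K -> U
Condition 1 (no descendant of T in the set): FAILS — K is a descendant of T.
Condition 2 (every backdoor path blocked by {K, M, R}):
  P1: blocked at fork node M ∈ conditioning set.
{K, M, R} does not satisfy the backdoor criterion.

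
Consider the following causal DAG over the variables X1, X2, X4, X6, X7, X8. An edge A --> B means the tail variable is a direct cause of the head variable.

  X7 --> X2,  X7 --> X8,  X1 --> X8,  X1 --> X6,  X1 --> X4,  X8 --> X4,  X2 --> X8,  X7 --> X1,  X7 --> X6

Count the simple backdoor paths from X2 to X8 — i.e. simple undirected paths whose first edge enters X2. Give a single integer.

5

A backdoor path from X2 to X8 is any simple undirected path whose first edge points into X2 (i.e. leaves X2 via a parent).
Parents of X2: {X7}.
Enumerating:
  P1: X2 <- X7 -> X1 -> X8
  P2: X2 <- X7 -> X1 -> X4 <- X8
  P3: X2 <- X7 -> X6 <- X1 -> X8
  P4: X2 <- X7 -> X6 <- X1 -> X4 <- X8
  P5: X2 <- X7 -> X8
That exhausts the simple backdoor paths. Count: 5.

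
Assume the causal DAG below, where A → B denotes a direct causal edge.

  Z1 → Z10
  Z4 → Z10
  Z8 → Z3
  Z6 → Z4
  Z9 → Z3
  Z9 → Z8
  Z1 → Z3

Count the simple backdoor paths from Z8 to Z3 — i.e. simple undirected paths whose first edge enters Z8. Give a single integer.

A backdoor path from Z8 to Z3 is any simple undirected path whose first edge points into Z8 (i.e. leaves Z8 via a parent).
Parents of Z8: {Z9}.
Enumerating:
  P1: Z8 <- Z9 -> Z3
That exhausts the simple backdoor paths. Count: 1.

1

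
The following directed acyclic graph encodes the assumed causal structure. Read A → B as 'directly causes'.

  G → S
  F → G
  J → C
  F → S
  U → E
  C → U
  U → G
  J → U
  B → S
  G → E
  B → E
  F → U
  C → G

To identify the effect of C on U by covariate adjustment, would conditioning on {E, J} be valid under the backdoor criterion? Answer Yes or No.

No

Backdoor paths from C to U (paths whose first edge points into C):
  P1: C <- J -> U
Condition 1 (no descendant of C in the set): FAILS — E is a descendant of C.
Condition 2 (every backdoor path blocked by {E, J}):
  P1: blocked at fork node J ∈ conditioning set.
{E, J} does not satisfy the backdoor criterion.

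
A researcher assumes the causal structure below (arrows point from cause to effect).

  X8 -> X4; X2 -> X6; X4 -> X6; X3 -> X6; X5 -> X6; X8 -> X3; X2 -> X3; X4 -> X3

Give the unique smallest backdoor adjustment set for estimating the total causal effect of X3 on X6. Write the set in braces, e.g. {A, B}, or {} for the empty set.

Variables eligible for adjustment (non-descendants of X3, excluding X3 and X6): {X2, X4, X5, X8}.
Backdoor paths from X3 to X6:
  P1: X3 <- X8 -> X4 -> X6
  P2: X3 <- X4 -> X6
  P3: X3 <- X2 -> X6
The empty set is not sufficient: P1 (X3 <- X8 -> X4 -> X6) has no collider blocking it and no conditioned non-collider, so it is open.
Try {X2, X4}:
  P1: blocked at chain node X4 ∈ conditioning set.
  P2: blocked at fork node X4 ∈ conditioning set.
  P3: blocked at fork node X2 ∈ conditioning set.
{X2, X4} contains no descendant of X3 and blocks every backdoor path.
Every element of {X2, X4} is needed (dropping X2 leaves P3 open; dropping X4 leaves P1 open), so no proper subset is valid.
Among all size-2 subsets of the eligible variables, only {X2, X4} blocks every backdoor path, so it is the unique smallest valid adjustment set.

{X2, X4}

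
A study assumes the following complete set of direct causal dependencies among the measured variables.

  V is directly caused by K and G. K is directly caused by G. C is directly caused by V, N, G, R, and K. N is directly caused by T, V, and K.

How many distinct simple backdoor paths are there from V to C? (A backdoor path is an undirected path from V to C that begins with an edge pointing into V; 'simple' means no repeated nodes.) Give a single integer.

6

A backdoor path from V to C is any simple undirected path whose first edge points into V (i.e. leaves V via a parent).
Parents of V: {G, K}.
Enumerating:
  P1: V <- G -> K -> N -> C
  P2: V <- G -> K -> C
  P3: V <- G -> C
  P4: V <- K <- G -> C
  P5: V <- K -> N -> C
  P6: V <- K -> C
That exhausts the simple backdoor paths. Count: 6.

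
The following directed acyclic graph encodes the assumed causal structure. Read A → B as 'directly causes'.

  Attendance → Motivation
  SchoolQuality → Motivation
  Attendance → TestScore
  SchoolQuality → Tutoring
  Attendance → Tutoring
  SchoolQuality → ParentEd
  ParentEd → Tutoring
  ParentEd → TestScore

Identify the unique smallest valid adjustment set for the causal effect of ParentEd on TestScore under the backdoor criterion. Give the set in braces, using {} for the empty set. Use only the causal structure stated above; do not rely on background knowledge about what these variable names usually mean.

{}

Variables eligible for adjustment (non-descendants of ParentEd, excluding ParentEd and TestScore): {Attendance, Motivation, SchoolQuality}.
Backdoor paths from ParentEd to TestScore:
  P1: ParentEd <- SchoolQuality -> Tutoring <- Attendance -> TestScore
  P2: ParentEd <- SchoolQuality -> Motivation <- Attendance -> TestScore
Each backdoor path contains an unconditioned collider, so every path is already blocked with the empty conditioning set:
  P1: blocked at collider Tutoring (neither it nor any descendant is in the conditioning set).
  P2: blocked at collider Motivation (neither it nor any descendant is in the conditioning set).
The empty set is therefore the unique smallest valid set.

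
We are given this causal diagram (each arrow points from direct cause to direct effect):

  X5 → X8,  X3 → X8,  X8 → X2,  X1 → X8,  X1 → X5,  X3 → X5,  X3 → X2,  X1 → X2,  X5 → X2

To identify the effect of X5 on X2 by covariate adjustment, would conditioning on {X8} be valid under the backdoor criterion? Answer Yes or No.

No

Backdoor paths from X5 to X2 (paths whose first edge points into X5):
  P1: X5 <- X3 -> X8 <- X1 -> X2
  P2: X5 <- X3 -> X8 -> X2
  P3: X5 <- X3 -> X2
  P4: X5 <- X1 -> X8 <- X3 -> X2
  P5: X5 <- X1 -> X8 -> X2
  P6: X5 <- X1 -> X2
Condition 1 (no descendant of X5 in the set): FAILS — X8 is a descendant of X5.
Condition 2 (every backdoor path blocked by {X8}):
  P1: open — collider(s) X8 are conditioned on (or have a conditioned descendant) and no non-collider on the path is in the set.
  P2: blocked at chain node X8 ∈ conditioning set.
  P3: open — no interior node is in the conditioning set.
  P4: open — collider(s) X8 are conditioned on (or have a conditioned descendant) and no non-collider on the path is in the set.
  P5: blocked at chain node X8 ∈ conditioning set.
  P6: open — no interior node is in the conditioning set.
{X8} does not satisfy the backdoor criterion.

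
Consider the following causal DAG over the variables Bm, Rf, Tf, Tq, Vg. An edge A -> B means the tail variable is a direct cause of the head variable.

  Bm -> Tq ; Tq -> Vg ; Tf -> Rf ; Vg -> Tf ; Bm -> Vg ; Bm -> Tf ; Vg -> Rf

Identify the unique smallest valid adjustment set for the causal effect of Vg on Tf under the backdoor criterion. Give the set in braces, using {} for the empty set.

{Bm}

Variables eligible for adjustment (non-descendants of Vg, excluding Vg and Tf): {Bm, Tq}.
Backdoor paths from Vg to Tf:
  P1: Vg <- Bm -> Tf
  P2: Vg <- Tq <- Bm -> Tf
The empty set is not sufficient: P1 (Vg <- Bm -> Tf) has no collider blocking it and no conditioned non-collider, so it is open.
Try {Bm}:
  P1: blocked at fork node Bm ∈ conditioning set.
  P2: blocked at fork node Bm ∈ conditioning set.
{Bm} contains no descendant of Vg and blocks every backdoor path.
No other singleton works — e.g. {Tq} leaves P1 open — so {Bm} is the unique smallest valid adjustment set.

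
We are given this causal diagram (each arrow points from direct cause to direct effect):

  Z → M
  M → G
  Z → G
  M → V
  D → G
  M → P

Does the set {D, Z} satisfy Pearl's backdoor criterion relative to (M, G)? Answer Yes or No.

Yes

Backdoor paths from M to G (paths whose first edge points into M):
  P1: M <- Z -> G
Condition 1 (no descendant of M in the set): holds — descendants of M are {G, P, V}; none are in {D, Z}.
Condition 2 (every backdoor path blocked by {D, Z}):
  P1: blocked at fork node Z ∈ conditioning set.
{D, Z} satisfies the backdoor criterion.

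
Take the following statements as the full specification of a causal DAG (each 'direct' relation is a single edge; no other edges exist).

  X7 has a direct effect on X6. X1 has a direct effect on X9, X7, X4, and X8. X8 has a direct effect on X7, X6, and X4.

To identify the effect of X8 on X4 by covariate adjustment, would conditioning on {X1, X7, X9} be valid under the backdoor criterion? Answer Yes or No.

No

Backdoor paths from X8 to X4 (paths whose first edge points into X8):
  P1: X8 <- X1 -> X4
Condition 1 (no descendant of X8 in the set): FAILS — X7 is a descendant of X8.
Condition 2 (every backdoor path blocked by {X1, X7, X9}):
  P1: blocked at fork node X1 ∈ conditioning set.
{X1, X7, X9} does not satisfy the backdoor criterion.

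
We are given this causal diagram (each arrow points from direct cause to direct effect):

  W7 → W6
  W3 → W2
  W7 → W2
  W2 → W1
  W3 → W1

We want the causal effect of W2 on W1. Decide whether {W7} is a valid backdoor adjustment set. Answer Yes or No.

No

Backdoor paths from W2 to W1 (paths whose first edge points into W2):
  P1: W2 <- W3 -> W1
Condition 1 (no descendant of W2 in the set): holds — descendants of W2 are {W1}; none are in {W7}.
Condition 2 (every backdoor path blocked by {W7}):
  P1: open — no interior node is in the conditioning set.
{W7} does not satisfy the backdoor criterion.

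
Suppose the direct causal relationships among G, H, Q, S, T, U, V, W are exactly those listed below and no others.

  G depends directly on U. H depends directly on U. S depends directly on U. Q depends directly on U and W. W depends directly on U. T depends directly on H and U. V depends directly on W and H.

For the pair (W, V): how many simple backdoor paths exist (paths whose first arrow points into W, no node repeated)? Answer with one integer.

A backdoor path from W to V is any simple undirected path whose first edge points into W (i.e. leaves W via a parent).
Parents of W: {U}.
Enumerating:
  P1: W <- U -> H -> V
  P2: W <- U -> T <- H -> V
That exhausts the simple backdoor paths. Count: 2.

2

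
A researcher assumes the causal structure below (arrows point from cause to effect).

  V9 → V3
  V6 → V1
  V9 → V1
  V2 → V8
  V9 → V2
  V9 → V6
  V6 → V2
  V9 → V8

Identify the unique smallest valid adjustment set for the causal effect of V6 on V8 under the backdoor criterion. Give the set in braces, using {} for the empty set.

{V9}

Variables eligible for adjustment (non-descendants of V6, excluding V6 and V8): {V3, V9}.
Backdoor paths from V6 to V8:
  P1: V6 <- V9 -> V2 -> V8
  P2: V6 <- V9 -> V8
The empty set is not sufficient: P1 (V6 <- V9 -> V2 -> V8) has no collider blocking it and no conditioned non-collider, so it is open.
Try {V9}:
  P1: blocked at fork node V9 ∈ conditioning set.
  P2: blocked at fork node V9 ∈ conditioning set.
{V9} contains no descendant of V6 and blocks every backdoor path.
No other singleton works — e.g. {V3} leaves P1 open — so {V9} is the unique smallest valid adjustment set.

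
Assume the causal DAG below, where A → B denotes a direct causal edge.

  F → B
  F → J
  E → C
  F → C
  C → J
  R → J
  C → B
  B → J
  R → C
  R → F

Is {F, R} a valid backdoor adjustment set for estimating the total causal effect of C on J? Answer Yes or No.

Backdoor paths from C to J (paths whose first edge points into C):
  P1: C <- R -> F -> B -> J
  P2: C <- R -> F -> J
  P3: C <- R -> J
  P4: C <- F <- R -> J
  P5: C <- F -> B -> J
  P6: C <- F -> J
Condition 1 (no descendant of C in the set): holds — descendants of C are {B, J}; none are in {F, R}.
Condition 2 (every backdoor path blocked by {F, R}):
  P1: blocked at fork node R ∈ conditioning set.
  P2: blocked at fork node R ∈ conditioning set.
  P3: blocked at fork node R ∈ conditioning set.
  P4: blocked at chain node F ∈ conditioning set.
  P5: blocked at fork node F ∈ conditioning set.
  P6: blocked at fork node F ∈ conditioning set.
{F, R} satisfies the backdoor criterion.

Yes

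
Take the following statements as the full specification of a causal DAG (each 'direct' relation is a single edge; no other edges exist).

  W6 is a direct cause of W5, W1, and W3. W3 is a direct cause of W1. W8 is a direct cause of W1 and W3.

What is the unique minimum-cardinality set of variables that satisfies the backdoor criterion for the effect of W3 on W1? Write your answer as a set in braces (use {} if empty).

{W6, W8}

Variables eligible for adjustment (non-descendants of W3, excluding W3 and W1): {W5, W6, W8}.
Backdoor paths from W3 to W1:
  P1: W3 <- W6 -> W1
  P2: W3 <- W8 -> W1
The empty set is not sufficient: P1 (W3 <- W6 -> W1) has no collider blocking it and no conditioned non-collider, so it is open.
Try {W6, W8}:
  P1: blocked at fork node W6 ∈ conditioning set.
  P2: blocked at fork node W8 ∈ conditioning set.
{W6, W8} contains no descendant of W3 and blocks every backdoor path.
Every element of {W6, W8} is needed (dropping W6 leaves P1 open; dropping W8 leaves P2 open), so no proper subset is valid.
Among all size-2 subsets of the eligible variables, only {W6, W8} blocks every backdoor path, so it is the unique smallest valid adjustment set.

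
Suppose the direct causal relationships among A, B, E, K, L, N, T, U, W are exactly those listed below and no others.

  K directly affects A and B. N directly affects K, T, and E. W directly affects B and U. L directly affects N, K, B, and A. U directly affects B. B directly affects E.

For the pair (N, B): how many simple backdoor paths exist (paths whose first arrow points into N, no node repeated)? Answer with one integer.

3

A backdoor path from N to B is any simple undirected path whose first edge points into N (i.e. leaves N via a parent).
Parents of N: {L}.
Enumerating:
  P1: N <- L -> K -> B
  P2: N <- L -> A <- K -> B
  P3: N <- L -> B
That exhausts the simple backdoor paths. Count: 3.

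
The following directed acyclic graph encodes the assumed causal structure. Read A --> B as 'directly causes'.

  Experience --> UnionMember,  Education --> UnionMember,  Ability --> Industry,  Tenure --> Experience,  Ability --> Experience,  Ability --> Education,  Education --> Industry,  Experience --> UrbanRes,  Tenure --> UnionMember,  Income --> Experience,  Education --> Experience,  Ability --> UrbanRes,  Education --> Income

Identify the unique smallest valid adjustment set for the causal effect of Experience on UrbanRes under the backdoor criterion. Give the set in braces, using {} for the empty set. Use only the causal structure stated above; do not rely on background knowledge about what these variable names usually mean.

{Ability}

Variables eligible for adjustment (non-descendants of Experience, excluding Experience and UrbanRes): {Ability, Education, Income, Industry, Tenure}.
Backdoor paths from Experience to UrbanRes:
  P1: Experience <- Tenure -> UnionMember <- Education <- Ability -> UrbanRes
  P2: Experience <- Tenure -> UnionMember <- Education -> Industry <- Ability -> UrbanRes
  P3: Experience <- Ability -> UrbanRes
  P4: Experience <- Education <- Ability -> UrbanRes
  P5: Experience <- Education -> Industry <- Ability -> UrbanRes
  P6: Experience <- Income <- Education <- Ability -> UrbanRes
  P7: Experience <- Income <- Education -> Industry <- Ability -> UrbanRes
The empty set is not sufficient: P3 (Experience <- Ability -> UrbanRes) has no collider blocking it and no conditioned non-collider, so it is open.
Try {Ability}:
  P1: blocked at collider UnionMember (neither it nor any descendant is in the conditioning set).
  P2: blocked at collider UnionMember (neither it nor any descendant is in the conditioning set).
  P3: blocked at fork node Ability ∈ conditioning set.
  P4: blocked at fork node Ability ∈ conditioning set.
  P5: blocked at collider Industry (neither it nor any descendant is in the conditioning set).
  P6: blocked at fork node Ability ∈ conditioning set.
  P7: blocked at collider Industry (neither it nor any descendant is in the conditioning set).
{Ability} contains no descendant of Experience and blocks every backdoor path.
No other singleton works — e.g. {Tenure} leaves P3 open — so {Ability} is the unique smallest valid adjustment set.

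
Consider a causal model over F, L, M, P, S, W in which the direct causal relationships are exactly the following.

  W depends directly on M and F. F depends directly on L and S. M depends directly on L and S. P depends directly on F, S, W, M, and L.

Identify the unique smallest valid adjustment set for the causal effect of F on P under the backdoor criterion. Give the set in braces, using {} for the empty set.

Variables eligible for adjustment (non-descendants of F, excluding F and P): {L, M, S}.
Backdoor paths from F to P:
  P1: F <- L -> M <- S -> P
  P2: F <- L -> M -> W -> P
  P3: F <- L -> M -> P
  P4: F <- L -> P
  P5: F <- S -> M <- L -> P
  P6: F <- S -> M -> W -> P
  P7: F <- S -> M -> P
  P8: F <- S -> P
The empty set is not sufficient: P2 (F <- L -> M -> W -> P) has no collider blocking it and no conditioned non-collider, so it is open.
Try {L, S}:
  P1: blocked at fork node L ∈ conditioning set.
  P2: blocked at fork node L ∈ conditioning set.
  P3: blocked at fork node L ∈ conditioning set.
  P4: blocked at fork node L ∈ conditioning set.
  P5: blocked at fork node S ∈ conditioning set.
  P6: blocked at fork node S ∈ conditioning set.
  P7: blocked at fork node S ∈ conditioning set.
  P8: blocked at fork node S ∈ conditioning set.
{L, S} contains no descendant of F and blocks every backdoor path.
Every element of {L, S} is needed (dropping L leaves P2 open; dropping S leaves P6 open), so no proper subset is valid.
Among all size-2 subsets of the eligible variables, only {L, S} blocks every backdoor path, so it is the unique smallest valid adjustment set.

{L, S}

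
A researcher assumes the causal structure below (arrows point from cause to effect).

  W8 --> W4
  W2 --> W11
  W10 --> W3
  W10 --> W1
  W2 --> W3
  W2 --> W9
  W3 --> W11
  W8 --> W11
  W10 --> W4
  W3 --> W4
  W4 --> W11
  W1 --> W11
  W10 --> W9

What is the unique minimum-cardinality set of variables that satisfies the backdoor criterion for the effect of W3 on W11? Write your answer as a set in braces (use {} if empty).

Variables eligible for adjustment (non-descendants of W3, excluding W3 and W11): {W1, W10, W2, W8, W9}.
Backdoor paths from W3 to W11:
  P1: W3 <- W2 -> W9 <- W10 -> W4 <- W8 -> W11
  P2: W3 <- W2 -> W9 <- W10 -> W4 -> W11
  P3: W3 <- W2 -> W9 <- W10 -> W1 -> W11
  P4: W3 <- W2 -> W11
  P5: W3 <- W10 -> W9 <- W2 -> W11
  P6: W3 <- W10 -> W4 <- W8 -> W11
  P7: W3 <- W10 -> W4 -> W11
  P8: W3 <- W10 -> W1 -> W11
The empty set is not sufficient: P4 (W3 <- W2 -> W11) has no collider blocking it and no conditioned non-collider, so it is open.
Try {W10, W2}:
  P1: blocked at fork node W2 ∈ conditioning set.
  P2: blocked at fork node W2 ∈ conditioning set.
  P3: blocked at fork node W2 ∈ conditioning set.
  P4: blocked at fork node W2 ∈ conditioning set.
  P5: blocked at fork node W10 ∈ conditioning set.
  P6: blocked at fork node W10 ∈ conditioning set.
  P7: blocked at fork node W10 ∈ conditioning set.
  P8: blocked at fork node W10 ∈ conditioning set.
{W10, W2} contains no descendant of W3 and blocks every backdoor path.
Every element of {W10, W2} is needed (dropping W10 leaves P7 open; dropping W2 leaves P4 open), so no proper subset is valid.
Among all size-2 subsets of the eligible variables, only {W10, W2} blocks every backdoor path, so it is the unique smallest valid adjustment set.

{W10, W2}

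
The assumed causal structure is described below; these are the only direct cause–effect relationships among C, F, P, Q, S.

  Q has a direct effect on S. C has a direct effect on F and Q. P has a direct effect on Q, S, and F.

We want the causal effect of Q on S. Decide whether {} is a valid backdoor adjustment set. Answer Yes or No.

Backdoor paths from Q to S (paths whose first edge points into Q):
  P1: Q <- P -> S
  P2: Q <- C -> F <- P -> S
Condition 1 (no descendant of Q in the set): holds — descendants of Q are {S}; none are in {}.
Condition 2 (every backdoor path blocked by {}):
  P1: open — no interior node is in the conditioning set.
  P2: blocked at collider F (neither it nor any descendant is in the conditioning set).
{} does not satisfy the backdoor criterion.

No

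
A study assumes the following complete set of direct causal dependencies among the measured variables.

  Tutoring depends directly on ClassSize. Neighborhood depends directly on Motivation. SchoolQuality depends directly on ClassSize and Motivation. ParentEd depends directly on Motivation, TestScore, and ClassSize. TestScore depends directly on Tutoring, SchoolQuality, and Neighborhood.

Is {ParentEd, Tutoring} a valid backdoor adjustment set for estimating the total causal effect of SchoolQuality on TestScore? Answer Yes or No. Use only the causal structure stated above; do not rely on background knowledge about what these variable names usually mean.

No

Backdoor paths from SchoolQuality to TestScore (paths whose first edge points into SchoolQuality):
  P1: SchoolQuality <- Motivation -> Neighborhood -> TestScore
  P2: SchoolQuality <- Motivation -> ParentEd <- ClassSize -> Tutoring -> TestScore
  P3: SchoolQuality <- Motivation -> ParentEd <- TestScore
  P4: SchoolQuality <- ClassSize -> Tutoring -> TestScore
  P5: SchoolQuality <- ClassSize -> ParentEd <- Motivation -> Neighborhood -> TestScore
  P6: SchoolQuality <- ClassSize -> ParentEd <- TestScore
Condition 1 (no descendant of SchoolQuality in the set): FAILS — ParentEd is a descendant of SchoolQuality.
Condition 2 (every backdoor path blocked by {ParentEd, Tutoring}):
  P1: open — no interior node is in the conditioning set.
  P2: blocked at chain node Tutoring ∈ conditioning set.
  P3: open — collider(s) ParentEd are conditioned on (or have a conditioned descendant) and no non-collider on the path is in the set.
  P4: blocked at chain node Tutoring ∈ conditioning set.
  P5: open — collider(s) ParentEd are conditioned on (or have a conditioned descendant) and no non-collider on the path is in the set.
  P6: open — collider(s) ParentEd are conditioned on (or have a conditioned descendant) and no non-collider on the path is in the set.
{ParentEd, Tutoring} does not satisfy the backdoor criterion.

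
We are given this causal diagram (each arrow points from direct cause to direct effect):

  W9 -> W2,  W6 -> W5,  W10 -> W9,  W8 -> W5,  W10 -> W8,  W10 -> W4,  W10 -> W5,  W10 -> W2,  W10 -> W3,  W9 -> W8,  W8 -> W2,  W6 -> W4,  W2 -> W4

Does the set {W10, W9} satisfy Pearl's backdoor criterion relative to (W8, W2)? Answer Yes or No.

Backdoor paths from W8 to W2 (paths whose first edge points into W8):
  P1: W8 <- W10 -> W9 -> W2
  P2: W8 <- W10 -> W5 <- W6 -> W4 <- W2
  P3: W8 <- W10 -> W2
  P4: W8 <- W10 -> W4 <- W2
  P5: W8 <- W9 <- W10 -> W5 <- W6 -> W4 <- W2
  P6: W8 <- W9 <- W10 -> W2
  P7: W8 <- W9 <- W10 -> W4 <- W2
  P8: W8 <- W9 -> W2
Condition 1 (no descendant of W8 in the set): holds — descendants of W8 are {W2, W4, W5}; none are in {W10, W9}.
Condition 2 (every backdoor path blocked by {W10, W9}):
  P1: blocked at fork node W10 ∈ conditioning set.
  P2: blocked at fork node W10 ∈ conditioning set.
  P3: blocked at fork node W10 ∈ conditioning set.
  P4: blocked at fork node W10 ∈ conditioning set.
  P5: blocked at chain node W9 ∈ conditioning set.
  P6: blocked at chain node W9 ∈ conditioning set.
  P7: blocked at chain node W9 ∈ conditioning set.
  P8: blocked at fork node W9 ∈ conditioning set.
{W10, W9} satisfies the backdoor criterion.

Yes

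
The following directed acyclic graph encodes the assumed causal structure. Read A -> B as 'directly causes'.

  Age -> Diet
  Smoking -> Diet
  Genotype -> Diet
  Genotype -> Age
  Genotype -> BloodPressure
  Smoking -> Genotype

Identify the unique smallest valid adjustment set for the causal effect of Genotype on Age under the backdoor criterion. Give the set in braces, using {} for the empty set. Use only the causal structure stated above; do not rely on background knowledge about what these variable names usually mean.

Variables eligible for adjustment (non-descendants of Genotype, excluding Genotype and Age): {Smoking}.
Backdoor paths from Genotype to Age:
  P1: Genotype <- Smoking -> Diet <- Age
Each backdoor path contains an unconditioned collider, so every path is already blocked with the empty conditioning set:
  P1: blocked at collider Diet (neither it nor any descendant is in the conditioning set).
The empty set is therefore the unique smallest valid set.

{}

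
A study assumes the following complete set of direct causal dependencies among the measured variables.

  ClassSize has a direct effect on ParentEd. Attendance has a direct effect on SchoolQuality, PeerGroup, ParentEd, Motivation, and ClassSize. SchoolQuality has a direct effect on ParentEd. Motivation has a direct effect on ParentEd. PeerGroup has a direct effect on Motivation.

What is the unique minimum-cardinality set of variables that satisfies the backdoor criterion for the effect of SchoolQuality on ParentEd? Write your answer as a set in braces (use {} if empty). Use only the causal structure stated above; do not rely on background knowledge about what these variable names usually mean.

{Attendance}

Variables eligible for adjustment (non-descendants of SchoolQuality, excluding SchoolQuality and ParentEd): {Attendance, ClassSize, Motivation, PeerGroup}.
Backdoor paths from SchoolQuality to ParentEd:
  P1: SchoolQuality <- Attendance -> PeerGroup -> Motivation -> ParentEd
  P2: SchoolQuality <- Attendance -> ClassSize -> ParentEd
  P3: SchoolQuality <- Attendance -> Motivation -> ParentEd
  P4: SchoolQuality <- Attendance -> ParentEd
The empty set is not sufficient: P1 (SchoolQuality <- Attendance -> PeerGroup -> Motivation -> ParentEd) has no collider blocking it and no conditioned non-collider, so it is open.
Try {Attendance}:
  P1: blocked at fork node Attendance ∈ conditioning set.
  P2: blocked at fork node Attendance ∈ conditioning set.
  P3: blocked at fork node Attendance ∈ conditioning set.
  P4: blocked at fork node Attendance ∈ conditioning set.
{Attendance} contains no descendant of SchoolQuality and blocks every backdoor path.
No other singleton works — e.g. {PeerGroup} leaves P2 open — so {Attendance} is the unique smallest valid adjustment set.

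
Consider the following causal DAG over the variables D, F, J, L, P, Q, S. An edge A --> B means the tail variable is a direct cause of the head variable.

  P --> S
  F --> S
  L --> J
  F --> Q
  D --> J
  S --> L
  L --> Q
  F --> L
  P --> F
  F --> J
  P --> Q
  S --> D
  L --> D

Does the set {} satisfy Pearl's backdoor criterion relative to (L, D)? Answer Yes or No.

No

Backdoor paths from L to D (paths whose first edge points into L):
  P1: L <- F <- P -> S -> D
  P2: L <- F -> S -> D
  P3: L <- F -> Q <- P -> S -> D
  P4: L <- F -> J <- D
  P5: L <- S <- P -> F -> J <- D
  P6: L <- S <- P -> Q <- F -> J <- D
  P7: L <- S <- F -> J <- D
  P8: L <- S -> D
Condition 1 (no descendant of L in the set): holds — descendants of L are {D, J, Q}; none are in {}.
Condition 2 (every backdoor path blocked by {}):
  P1: open — no interior node is in the conditioning set.
  P2: open — no interior node is in the conditioning set.
  P3: blocked at collider Q (neither it nor any descendant is in the conditioning set).
  P4: blocked at collider J (neither it nor any descendant is in the conditioning set).
  P5: blocked at collider J (neither it nor any descendant is in the conditioning set).
  P6: blocked at collider Q (neither it nor any descendant is in the conditioning set).
  P7: blocked at collider J (neither it nor any descendant is in the conditioning set).
  P8: open — no interior node is in the conditioning set.
{} does not satisfy the backdoor criterion.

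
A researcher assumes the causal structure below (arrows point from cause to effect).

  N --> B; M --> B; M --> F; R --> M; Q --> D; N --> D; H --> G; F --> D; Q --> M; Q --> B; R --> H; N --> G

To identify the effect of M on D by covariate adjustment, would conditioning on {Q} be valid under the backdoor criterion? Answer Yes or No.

Backdoor paths from M to D (paths whose first edge points into M):
  P1: M <- Q -> B <- N -> D
  P2: M <- Q -> D
  P3: M <- R -> H -> G <- N -> B <- Q -> D
  P4: M <- R -> H -> G <- N -> D
Condition 1 (no descendant of M in the set): holds — descendants of M are {B, D, F}; none are in {Q}.
Condition 2 (every backdoor path blocked by {Q}):
  P1: blocked at fork node Q ∈ conditioning set.
  P2: blocked at fork node Q ∈ conditioning set.
  P3: blocked at collider G (neither it nor any descendant is in the conditioning set).
  P4: blocked at collider G (neither it nor any descendant is in the conditioning set).
{Q} satisfies the backdoor criterion.

Yes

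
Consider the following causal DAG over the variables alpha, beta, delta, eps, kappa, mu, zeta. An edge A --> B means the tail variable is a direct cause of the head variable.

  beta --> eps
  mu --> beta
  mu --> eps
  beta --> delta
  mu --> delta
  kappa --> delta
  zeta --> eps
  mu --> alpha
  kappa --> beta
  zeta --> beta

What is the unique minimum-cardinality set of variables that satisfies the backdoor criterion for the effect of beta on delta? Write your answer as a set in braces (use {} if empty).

{kappa, mu}

Variables eligible for adjustment (non-descendants of beta, excluding beta and delta): {alpha, kappa, mu, zeta}.
Backdoor paths from beta to delta:
  P1: beta <- mu -> delta
  P2: beta <- zeta -> eps <- mu -> delta
  P3: beta <- kappa -> delta
The empty set is not sufficient: P1 (beta <- mu -> delta) has no collider blocking it and no conditioned non-collider, so it is open.
Try {kappa, mu}:
  P1: blocked at fork node mu ∈ conditioning set.
  P2: blocked at collider eps (neither it nor any descendant is in the conditioning set).
  P3: blocked at fork node kappa ∈ conditioning set.
{kappa, mu} contains no descendant of beta and blocks every backdoor path.
Every element of {kappa, mu} is needed (dropping kappa leaves P3 open; dropping mu leaves P1 open), so no proper subset is valid.
Among all size-2 subsets of the eligible variables, only {kappa, mu} blocks every backdoor path, so it is the unique smallest valid adjustment set.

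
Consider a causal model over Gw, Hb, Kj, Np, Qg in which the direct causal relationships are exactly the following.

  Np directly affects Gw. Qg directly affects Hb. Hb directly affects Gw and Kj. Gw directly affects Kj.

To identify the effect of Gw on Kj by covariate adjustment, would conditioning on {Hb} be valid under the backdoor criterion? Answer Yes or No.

Backdoor paths from Gw to Kj (paths whose first edge points into Gw):
  P1: Gw <- Hb -> Kj
Condition 1 (no descendant of Gw in the set): holds — descendants of Gw are {Kj}; none are in {Hb}.
Condition 2 (every backdoor path blocked by {Hb}):
  P1: blocked at fork node Hb ∈ conditioning set.
{Hb} satisfies the backdoor criterion.

Yes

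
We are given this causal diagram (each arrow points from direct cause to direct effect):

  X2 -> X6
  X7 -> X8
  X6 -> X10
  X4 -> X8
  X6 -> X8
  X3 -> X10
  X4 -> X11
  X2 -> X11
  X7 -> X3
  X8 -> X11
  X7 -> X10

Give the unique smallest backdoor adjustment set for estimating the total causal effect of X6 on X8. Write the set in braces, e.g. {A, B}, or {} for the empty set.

Variables eligible for adjustment (non-descendants of X6, excluding X6 and X8): {X2, X3, X4, X7}.
Backdoor paths from X6 to X8:
  P1: X6 <- X2 -> X11 <- X4 -> X8
  P2: X6 <- X2 -> X11 <- X8
Each backdoor path contains an unconditioned collider, so every path is already blocked with the empty conditioning set:
  P1: blocked at collider X11 (neither it nor any descendant is in the conditioning set).
  P2: blocked at collider X11 (neither it nor any descendant is in the conditioning set).
The empty set is therefore the unique smallest valid set.

{}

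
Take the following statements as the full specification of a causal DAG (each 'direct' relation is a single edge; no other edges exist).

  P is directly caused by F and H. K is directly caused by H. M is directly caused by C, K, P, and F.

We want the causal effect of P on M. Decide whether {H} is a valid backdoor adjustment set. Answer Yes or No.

Backdoor paths from P to M (paths whose first edge points into P):
  P1: P <- H -> K -> M
  P2: P <- F -> M
Condition 1 (no descendant of P in the set): holds — descendants of P are {M}; none are in {H}.
Condition 2 (every backdoor path blocked by {H}):
  P1: blocked at fork node H ∈ conditioning set.
  P2: open — no interior node is in the conditioning set.
{H} does not satisfy the backdoor criterion.

No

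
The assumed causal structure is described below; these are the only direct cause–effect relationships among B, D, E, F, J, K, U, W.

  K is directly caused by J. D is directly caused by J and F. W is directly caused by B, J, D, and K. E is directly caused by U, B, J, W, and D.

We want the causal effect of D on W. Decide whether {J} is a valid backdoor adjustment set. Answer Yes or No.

Backdoor paths from D to W (paths whose first edge points into D):
  P1: D <- J -> K -> W
  P2: D <- J -> W
  P3: D <- J -> E <- B -> W
  P4: D <- J -> E <- W
Condition 1 (no descendant of D in the set): holds — descendants of D are {E, W}; none are in {J}.
Condition 2 (every backdoor path blocked by {J}):
  P1: blocked at fork node J ∈ conditioning set.
  P2: blocked at fork node J ∈ conditioning set.
  P3: blocked at fork node J ∈ conditioning set.
  P4: blocked at fork node J ∈ conditioning set.
{J} satisfies the backdoor criterion.

Yes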